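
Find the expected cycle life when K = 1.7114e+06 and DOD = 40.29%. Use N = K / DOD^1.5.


DOD^1.5 = 255.74
N = K / DOD^1.5 = 1.7114e+06 / 255.74 = 6692

6692 cycles


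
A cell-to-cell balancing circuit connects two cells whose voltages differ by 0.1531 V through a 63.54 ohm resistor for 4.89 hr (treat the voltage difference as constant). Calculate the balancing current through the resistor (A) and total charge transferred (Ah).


First, Ohm's law: I_bal = 0.1531 V / 63.54 ohm = 0.0024095 A
Then Q = I * t = 0.0024095 A * 4.89 hr = 0.01178 Ah

I=0.0024095 A, Q=0.01178 Ah


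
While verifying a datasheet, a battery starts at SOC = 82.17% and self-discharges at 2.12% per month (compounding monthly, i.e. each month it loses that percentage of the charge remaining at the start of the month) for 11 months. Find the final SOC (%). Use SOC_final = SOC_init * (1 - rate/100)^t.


Monthly retention factor = 1 - 2.12/100 = 0.9788
Over 11 months: factor^11 = 0.79001
SOC_final = 82.17 * 0.79001 = 64.92%

64.92%


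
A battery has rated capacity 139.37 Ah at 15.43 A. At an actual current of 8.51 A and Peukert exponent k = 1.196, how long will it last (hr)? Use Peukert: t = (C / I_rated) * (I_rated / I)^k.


Step 1: t_rated = C / I_rated = 139.37 / 15.43 = 9.0324 hr
Step 2: ratio = 15.43 / 8.51 = 1.8132
Step 3: ratio^k = 1.8132^1.196 = 2.0375
Step 4: t = t_rated * ratio^k = 9.0324 * 2.0375 = 18.40 hr

18.40 hr


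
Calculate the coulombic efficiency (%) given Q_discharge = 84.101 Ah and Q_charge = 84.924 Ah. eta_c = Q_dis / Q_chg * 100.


eta_c = Q_dis / Q_chg * 100 = 84.101 / 84.924 * 100 = 99.03%

99.03%


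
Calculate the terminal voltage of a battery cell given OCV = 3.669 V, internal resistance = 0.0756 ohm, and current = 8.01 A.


IR drop = 8.01 * 0.0756 = 0.60556 V
V = 3.669 - 0.60556 = 3.063 V

3.063 V


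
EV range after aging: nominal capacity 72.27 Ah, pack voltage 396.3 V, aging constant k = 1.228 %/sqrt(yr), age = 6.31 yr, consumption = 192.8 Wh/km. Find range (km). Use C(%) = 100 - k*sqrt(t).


Step 1: capacity retention = 100 - 1.228 * sqrt(6.31) = 100 - 1.228 * 2.512 = 96.915%
Step 2: C_now = 72.27 * 96.915/100 = 70.04 Ah
Step 3: E_pack = V * C_now = 396.3 * 70.04 = 27757 Wh
Step 4: range = E_pack / consumption = 27757 / 192.8 = 144.0 km

144.0 km


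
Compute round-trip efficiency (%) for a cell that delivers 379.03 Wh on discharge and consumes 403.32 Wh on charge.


eta_e = E_dis / E_chg * 100 = 379.03 / 403.32 * 100 = 93.98%

93.98%


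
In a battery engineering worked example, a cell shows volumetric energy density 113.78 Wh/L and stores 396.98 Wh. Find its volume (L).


V = E / ED = 396.98 / 113.78 = 3.489 L

3.489 L


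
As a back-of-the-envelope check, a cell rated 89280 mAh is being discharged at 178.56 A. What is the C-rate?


Convert: capacity = 89280 mAh = 89.28 Ah
C_rate = I / capacity = 178.56 / 89.28 = 2C

2C


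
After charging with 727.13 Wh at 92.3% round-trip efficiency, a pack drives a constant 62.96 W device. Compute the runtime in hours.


Step 1: E_discharge = eta/100 * E_charge = 92.3/100 * 727.13 = 671.14 Wh
Step 2: t = E_discharge / P = 671.14 / 62.96 = 10.66 hr

10.66 hr


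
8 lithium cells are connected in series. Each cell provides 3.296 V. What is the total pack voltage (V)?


Series voltages add: 8 * 3.296 V = 26.368 V

26.368 V


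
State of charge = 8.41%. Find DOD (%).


DOD = 100 - SOC = 100 - 8.41 = 91.59%

91.59%


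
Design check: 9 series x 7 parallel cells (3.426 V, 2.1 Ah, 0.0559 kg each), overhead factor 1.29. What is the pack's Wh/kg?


Step 1: V_pack = 9 * 3.426 = 30.834 V
Step 2: C_pack = 7 * 2.1 = 14.7 Ah
Step 3: E_pack = V_pack * C_pack = 30.834 * 14.7 = 453.26 Wh
Step 4: m_pack = 9 * 7 * 0.0559 * 1.29 = 4.543 kg
Step 5: ED = E_pack / m_pack = 453.26 / 4.543 = 99.77 Wh/kg

99.77 Wh/kg


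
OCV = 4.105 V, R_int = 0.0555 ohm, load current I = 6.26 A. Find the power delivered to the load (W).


Step 1: V_terminal = OCV - I*R = 4.105 - 6.26 * 0.0555 = 3.7576 V
Step 2: P_out = V_terminal * I = 3.7576 * 6.26 = 23.52 W

23.52 W


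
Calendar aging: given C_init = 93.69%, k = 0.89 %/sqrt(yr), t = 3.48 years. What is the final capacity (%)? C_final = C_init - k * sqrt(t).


Step 1: sqrt(3.48 yr) = 1.8655
Step 2: drop = 0.89 * 1.8655 = 1.6603
Step 3: C_final = 93.69 - 1.6603 = 92.03%

92.03%


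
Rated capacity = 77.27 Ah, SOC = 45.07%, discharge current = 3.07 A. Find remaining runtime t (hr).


Step 1: remaining = SOC/100 * C_total = 45.07/100 * 77.27 = 34.826 Ah
Step 2: t = remaining / I = 34.826 / 3.07 = 11.34 hr

11.34 hr


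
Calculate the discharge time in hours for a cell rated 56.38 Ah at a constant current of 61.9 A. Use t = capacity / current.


t = capacity / current = 56.38 / 61.9 = 0.9108 hr

0.9108 hr


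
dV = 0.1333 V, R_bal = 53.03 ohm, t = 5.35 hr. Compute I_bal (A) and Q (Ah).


First, Ohm's law: I_bal = 0.1333 V / 53.03 ohm = 0.0025137 A
Then Q = I * t = 0.0025137 A * 5.35 hr = 0.01345 Ah

I=0.0025137 A, Q=0.01345 Ah


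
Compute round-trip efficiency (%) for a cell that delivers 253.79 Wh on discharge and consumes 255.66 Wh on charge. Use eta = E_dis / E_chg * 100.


Round-trip efficiency = 253.79/255.66 * 100% = 99.27%

99.27%


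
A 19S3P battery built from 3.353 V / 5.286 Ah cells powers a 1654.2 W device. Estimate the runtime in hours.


Step 1: E_pack = Ns * V_cell * Np * C_cell = 19 * 3.353 * 3 * 5.286 = 1010.3 Wh
Step 2: t = E_pack / P = 1010.3 / 1654.2 = 0.6107 hr

0.6107 hr


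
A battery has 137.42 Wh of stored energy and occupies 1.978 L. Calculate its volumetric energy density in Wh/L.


Volumetric ED = 137.42 Wh / 1.978 L = 69.47 Wh/L

69.47 Wh/L


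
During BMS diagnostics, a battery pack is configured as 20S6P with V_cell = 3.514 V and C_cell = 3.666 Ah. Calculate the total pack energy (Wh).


V_pack = 20 * 3.514 = 70.28 V
C_pack = 6 * 3.666 = 21.996 Ah
E = V_pack * C_pack = 70.28 * 21.996 = 1546 Wh

1546 Wh


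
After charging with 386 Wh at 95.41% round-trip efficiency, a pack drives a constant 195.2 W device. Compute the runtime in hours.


Step 1: E_discharge = eta/100 * E_charge = 95.41/100 * 386 = 368.28 Wh
Step 2: t = E_discharge / P = 368.28 / 195.2 = 1.887 hr

1.887 hr


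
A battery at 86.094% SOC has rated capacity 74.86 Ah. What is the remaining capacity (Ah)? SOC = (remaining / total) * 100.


remaining = SOC / 100 * total = 86.094 / 100 * 74.86 = 64.45 Ah

64.45 Ah


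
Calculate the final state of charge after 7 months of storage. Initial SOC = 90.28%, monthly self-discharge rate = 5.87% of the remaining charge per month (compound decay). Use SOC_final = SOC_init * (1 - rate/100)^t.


Monthly retention factor = 1 - 5.87/100 = 0.9413
Over 7 months: factor^7 = 0.65478
SOC_final = 90.28 * 0.65478 = 59.11%

59.11%


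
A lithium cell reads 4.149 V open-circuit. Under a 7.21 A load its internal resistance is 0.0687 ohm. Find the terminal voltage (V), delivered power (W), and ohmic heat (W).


Step 1: V_terminal = OCV - I*R = 4.149 - 7.21 * 0.0687 = 3.6537 V
Step 2: P_out = V_terminal * I = 3.6537 * 7.21 = 26.34 W
Step 3: Q = I^2 * R = 7.21^2 * 0.0687 = 3.571 W

V=3.6537 V, P=26.34 W, Q=3.571 W


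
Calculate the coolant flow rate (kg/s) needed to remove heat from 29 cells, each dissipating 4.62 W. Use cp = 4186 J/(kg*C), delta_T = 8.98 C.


Q_total = 29 * 4.62 = 133.98 W
m_dot = Q_total / (cp * dT) = 133.98 / (4186 * 8.98) = 0.003564 kg/s

0.003564 kg/s


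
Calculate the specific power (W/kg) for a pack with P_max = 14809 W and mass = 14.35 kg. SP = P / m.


Specific power = 14809 W / 14.35 kg = 1032 W/kg

1032 W/kg


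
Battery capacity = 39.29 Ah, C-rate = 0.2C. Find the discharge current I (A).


At 0.2C: I = 0.2 * 39.29 Ah = 7.858 A

7.858 A


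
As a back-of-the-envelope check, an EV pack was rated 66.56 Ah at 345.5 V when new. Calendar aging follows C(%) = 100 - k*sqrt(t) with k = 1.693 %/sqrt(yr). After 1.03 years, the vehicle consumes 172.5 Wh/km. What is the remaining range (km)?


Step 1: capacity retention = 100 - 1.693 * sqrt(1.03) = 100 - 1.693 * 1.0149 = 98.282%
Step 2: C_now = 66.56 * 98.282/100 = 65.416 Ah
Step 3: E_pack = V * C_now = 345.5 * 65.416 = 22601 Wh
Step 4: range = E_pack / consumption = 22601 / 172.5 = 131.0 km

131.0 km


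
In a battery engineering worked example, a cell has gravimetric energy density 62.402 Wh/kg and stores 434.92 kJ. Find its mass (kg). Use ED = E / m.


Convert: E = 434.92 kJ = 120.81 Wh
m = E / ED = 120.81 / 62.402 = 1.936 kg

1.936 kg


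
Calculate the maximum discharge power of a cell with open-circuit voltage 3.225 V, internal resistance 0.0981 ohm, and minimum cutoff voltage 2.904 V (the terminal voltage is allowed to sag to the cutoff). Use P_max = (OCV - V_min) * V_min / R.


dV = OCV - V_min = 0.321 V (so I_max = dV / R)
P_max = dV * V_min / R = 0.321 * 2.904 / 0.0981 = 9.502 W

9.502 W


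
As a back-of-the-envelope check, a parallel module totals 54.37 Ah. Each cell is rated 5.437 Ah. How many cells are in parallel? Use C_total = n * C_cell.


n = C_total / C_cell = 54.37 / 5.437 = 10

10


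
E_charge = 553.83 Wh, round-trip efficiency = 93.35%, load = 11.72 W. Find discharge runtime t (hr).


Step 1: E_discharge = eta/100 * E_charge = 93.35/100 * 553.83 = 517 Wh
Step 2: t = E_discharge / P = 517 / 11.72 = 44.11 hr

44.11 hr


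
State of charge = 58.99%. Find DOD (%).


DOD = 100 - SOC = 100 - 58.99 = 41.01%

41.01%


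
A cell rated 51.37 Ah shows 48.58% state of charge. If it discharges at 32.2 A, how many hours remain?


Step 1: remaining = SOC/100 * C_total = 48.58/100 * 51.37 = 24.956 Ah
Step 2: t = remaining / I = 24.956 / 32.2 = 0.7750 hr

0.7750 hr


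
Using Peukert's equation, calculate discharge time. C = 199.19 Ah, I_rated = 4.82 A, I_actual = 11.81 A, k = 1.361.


Step 1: t_rated = C / I_rated = 199.19 / 4.82 = 41.326 hr
Step 2: ratio = 4.82 / 11.81 = 0.40813
Step 3: ratio^k = 0.40813^1.361 = 0.29532
Step 4: t = t_rated * ratio^k = 41.326 * 0.29532 = 12.20 hr

12.20 hr


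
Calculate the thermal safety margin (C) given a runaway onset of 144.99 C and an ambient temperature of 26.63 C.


Safety margin = 144.99 C - 26.63 C = 118.36 C

118.36 C


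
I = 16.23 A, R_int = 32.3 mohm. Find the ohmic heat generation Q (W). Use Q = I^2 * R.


Convert: R = 32.3 mohm = 0.0323 ohm
I^2 = 263.41
Q = 263.41 * 0.0323 = 8.508 W

8.508 W


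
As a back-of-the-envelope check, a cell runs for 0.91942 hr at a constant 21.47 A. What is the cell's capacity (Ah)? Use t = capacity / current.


C = I * t = 21.47 * 0.91942 = 19.74 Ah

19.74 Ah


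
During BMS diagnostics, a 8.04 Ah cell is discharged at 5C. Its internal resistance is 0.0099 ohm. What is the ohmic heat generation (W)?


Step 1: I = C_rate * capacity = 5 * 8.04 = 40.2 A
Step 2: Q = I^2 * R = 40.2^2 * 0.0099 = 1616 * 0.0099 = 16.00 W

16.00 W


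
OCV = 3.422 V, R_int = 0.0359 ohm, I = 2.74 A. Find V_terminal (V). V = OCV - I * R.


V = OCV - I*R = 3.422 - 2.74 * 0.0359 = 3.324 V

3.324 V


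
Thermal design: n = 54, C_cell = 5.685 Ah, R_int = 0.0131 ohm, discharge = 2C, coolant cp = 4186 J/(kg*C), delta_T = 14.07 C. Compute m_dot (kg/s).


Step 1: I = 2 * 5.685 = 11.37 A
Step 2: Q_cell = I^2 * R = 11.37^2 * 0.0131 = 1.6935 W
Step 3: Q_total = 54 * 1.6935 = 91.449 W
Step 4: m_dot = Q_total / (cp * dT) = 91.449 / (4186 * 14.07) = 0.001553 kg/s

0.001553 kg/s


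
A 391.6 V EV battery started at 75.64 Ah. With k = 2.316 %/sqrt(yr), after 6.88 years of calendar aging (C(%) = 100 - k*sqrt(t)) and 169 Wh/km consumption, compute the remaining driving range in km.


Step 1: capacity retention = 100 - 2.316 * sqrt(6.88) = 100 - 2.316 * 2.623 = 93.925%
Step 2: C_now = 75.64 * 93.925/100 = 71.045 Ah
Step 3: E_pack = V * C_now = 391.6 * 71.045 = 27821 Wh
Step 4: range = E_pack / consumption = 27821 / 169 = 164.6 km

164.6 km


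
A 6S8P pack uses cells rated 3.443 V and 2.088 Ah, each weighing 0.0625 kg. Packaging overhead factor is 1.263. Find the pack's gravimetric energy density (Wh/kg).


Step 1: V_pack = 6 * 3.443 = 20.658 V
Step 2: C_pack = 8 * 2.088 = 16.704 Ah
Step 3: E_pack = V_pack * C_pack = 20.658 * 16.704 = 345.07 Wh
Step 4: m_pack = 6 * 8 * 0.0625 * 1.263 = 3.789 kg
Step 5: ED = E_pack / m_pack = 345.07 / 3.789 = 91.07 Wh/kg

91.07 Wh/kg


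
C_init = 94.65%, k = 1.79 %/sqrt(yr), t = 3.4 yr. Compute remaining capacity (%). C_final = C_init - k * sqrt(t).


Step 1: sqrt(3.4 yr) = 1.8439
Step 2: drop = 1.79 * 1.8439 = 3.3006
Step 3: C_final = 94.65 - 3.3006 = 91.35%

91.35%


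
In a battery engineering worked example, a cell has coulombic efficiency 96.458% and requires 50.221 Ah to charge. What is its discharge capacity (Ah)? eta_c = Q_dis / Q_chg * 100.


Q_dis = eta/100 * Q_chg = 96.458/100 * 50.221 = 48.44 Ah

48.44 Ah


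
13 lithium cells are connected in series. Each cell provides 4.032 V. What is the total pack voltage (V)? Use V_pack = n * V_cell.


Series voltages add: 13 * 4.032 V = 52.416 V

52.416 V


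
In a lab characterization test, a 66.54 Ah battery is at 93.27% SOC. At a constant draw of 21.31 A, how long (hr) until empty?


Step 1: remaining = SOC/100 * C_total = 93.27/100 * 66.54 = 62.062 Ah
Step 2: t = remaining / I = 62.062 / 21.31 = 2.912 hr

2.912 hr


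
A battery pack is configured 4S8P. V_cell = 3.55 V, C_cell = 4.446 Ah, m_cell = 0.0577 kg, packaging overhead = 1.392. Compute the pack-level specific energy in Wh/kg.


Step 1: V_pack = 4 * 3.55 = 14.2 V
Step 2: C_pack = 8 * 4.446 = 35.568 Ah
Step 3: E_pack = V_pack * C_pack = 14.2 * 35.568 = 505.07 Wh
Step 4: m_pack = 4 * 8 * 0.0577 * 1.392 = 2.5702 kg
Step 5: ED = E_pack / m_pack = 505.07 / 2.5702 = 196.5 Wh/kg

196.5 Wh/kg


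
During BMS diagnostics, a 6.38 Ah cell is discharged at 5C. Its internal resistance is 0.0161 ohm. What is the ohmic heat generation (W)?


Step 1: I = C_rate * capacity = 5 * 6.38 = 31.9 A
Step 2: Q = I^2 * R = 31.9^2 * 0.0161 = 1017.6 * 0.0161 = 16.38 W

16.38 W


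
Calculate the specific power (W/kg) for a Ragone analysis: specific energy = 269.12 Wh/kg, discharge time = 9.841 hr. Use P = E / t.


Specific power = 269.12 Wh/kg / 9.841 hr = 27.35 W/kg

27.35 W/kg


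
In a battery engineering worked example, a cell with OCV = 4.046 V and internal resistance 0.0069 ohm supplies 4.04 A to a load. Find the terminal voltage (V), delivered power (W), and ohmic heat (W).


Step 1: V_terminal = OCV - I*R = 4.046 - 4.04 * 0.0069 = 4.0181 V
Step 2: P_out = V_terminal * I = 4.0181 * 4.04 = 16.23 W
Step 3: Q = I^2 * R = 4.04^2 * 0.0069 = 0.1126 W

V=4.0181 V, P=16.23 W, Q=0.1126 W


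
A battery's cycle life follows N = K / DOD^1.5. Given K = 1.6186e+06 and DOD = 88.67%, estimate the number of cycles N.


DOD^1.5 = 834.96
N = K / DOD^1.5 = 1.6186e+06 / 834.96 = 1939

1939 cycles


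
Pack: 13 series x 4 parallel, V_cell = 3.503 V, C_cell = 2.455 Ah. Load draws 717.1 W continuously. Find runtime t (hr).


Step 1: E_pack = Ns * V_cell * Np * C_cell = 13 * 3.503 * 4 * 2.455 = 447.19 Wh
Step 2: t = E_pack / P = 447.19 / 717.1 = 0.6236 hr

0.6236 hr


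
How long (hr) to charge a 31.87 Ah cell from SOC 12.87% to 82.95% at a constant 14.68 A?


delta_Ah = 31.87 * (82.95 - 12.87) / 100 = 22.334 Ah
t = delta_Ah / I = 22.334 / 14.68 = 1.521 hr

1.521 hr


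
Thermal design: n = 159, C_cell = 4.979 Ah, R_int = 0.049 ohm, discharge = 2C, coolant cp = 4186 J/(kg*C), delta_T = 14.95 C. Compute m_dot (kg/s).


Step 1: I = 2 * 4.979 = 9.958 A
Step 2: Q_cell = I^2 * R = 9.958^2 * 0.049 = 4.8589 W
Step 3: Q_total = 159 * 4.8589 = 772.57 W
Step 4: m_dot = Q_total / (cp * dT) = 772.57 / (4186 * 14.95) = 0.01235 kg/s

0.01235 kg/s


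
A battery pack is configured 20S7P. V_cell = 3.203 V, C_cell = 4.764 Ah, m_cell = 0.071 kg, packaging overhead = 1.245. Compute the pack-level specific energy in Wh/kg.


Step 1: V_pack = 20 * 3.203 = 64.06 V
Step 2: C_pack = 7 * 4.764 = 33.348 Ah
Step 3: E_pack = V_pack * C_pack = 64.06 * 33.348 = 2136.3 Wh
Step 4: m_pack = 20 * 7 * 0.071 * 1.245 = 12.375 kg
Step 5: ED = E_pack / m_pack = 2136.3 / 12.375 = 172.6 Wh/kg

172.6 Wh/kg


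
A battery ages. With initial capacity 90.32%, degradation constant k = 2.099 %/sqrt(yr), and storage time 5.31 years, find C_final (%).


Step 1: sqrt(5.31 yr) = 2.3043
Step 2: drop = 2.099 * 2.3043 = 4.8367
Step 3: C_final = 90.32 - 4.8367 = 85.48%

85.48%


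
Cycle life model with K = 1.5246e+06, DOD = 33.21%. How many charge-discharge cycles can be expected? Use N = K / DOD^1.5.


DOD^1.5 = 191.38
N = K / DOD^1.5 = 1.5246e+06 / 191.38 = 7966

7966 cycles


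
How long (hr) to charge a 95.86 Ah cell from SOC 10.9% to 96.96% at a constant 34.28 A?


delta_Ah = 95.86 * (96.96 - 10.9) / 100 = 82.497 Ah
t = delta_Ah / I = 82.497 / 34.28 = 2.407 hr

2.407 hr


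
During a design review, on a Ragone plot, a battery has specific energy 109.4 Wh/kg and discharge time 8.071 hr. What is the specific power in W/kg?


Specific power = 109.4 Wh/kg / 8.071 hr = 13.55 W/kg

13.55 W/kg


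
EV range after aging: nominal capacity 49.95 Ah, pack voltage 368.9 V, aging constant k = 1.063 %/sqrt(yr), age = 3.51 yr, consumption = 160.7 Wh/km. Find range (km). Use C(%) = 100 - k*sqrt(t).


Step 1: capacity retention = 100 - 1.063 * sqrt(3.51) = 100 - 1.063 * 1.8735 = 98.008%
Step 2: C_now = 49.95 * 98.008/100 = 48.955 Ah
Step 3: E_pack = V * C_now = 368.9 * 48.955 = 18059 Wh
Step 4: range = E_pack / consumption = 18059 / 160.7 = 112.4 km

112.4 km


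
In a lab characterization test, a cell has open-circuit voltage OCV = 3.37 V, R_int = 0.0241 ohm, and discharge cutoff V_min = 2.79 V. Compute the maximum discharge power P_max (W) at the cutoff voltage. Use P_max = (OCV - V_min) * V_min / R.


P_max = (OCV - V_min) * V_min / R = (3.37 - 2.79) * 2.79 / 0.0241 = 0.58 * 2.79 / 0.0241 = 67.15 W

67.15 W


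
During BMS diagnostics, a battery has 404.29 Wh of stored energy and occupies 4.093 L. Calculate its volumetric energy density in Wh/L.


ED = E / V = 404.29 / 4.093 = 98.78 Wh/L

98.78 Wh/L


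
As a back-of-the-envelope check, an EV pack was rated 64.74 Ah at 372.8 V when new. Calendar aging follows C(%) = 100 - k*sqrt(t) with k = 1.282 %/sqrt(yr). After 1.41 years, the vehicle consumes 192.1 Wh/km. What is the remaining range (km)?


Step 1: capacity retention = 100 - 1.282 * sqrt(1.41) = 100 - 1.282 * 1.1874 = 98.478%
Step 2: C_now = 64.74 * 98.478/100 = 63.755 Ah
Step 3: E_pack = V * C_now = 372.8 * 63.755 = 23768 Wh
Step 4: range = E_pack / consumption = 23768 / 192.1 = 123.7 km

123.7 km


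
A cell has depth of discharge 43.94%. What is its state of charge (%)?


SOC = 100 - DOD = 100 - 43.94 = 56.06%

56.06%


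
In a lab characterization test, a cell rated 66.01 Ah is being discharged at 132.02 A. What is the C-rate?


Rearranging: C_rate = 132.02 / 66.01 = 2C

2C


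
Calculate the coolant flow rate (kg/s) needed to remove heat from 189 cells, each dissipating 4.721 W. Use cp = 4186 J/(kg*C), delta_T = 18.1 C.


Q_total = 189 * 4.721 = 892.27 W
m_dot = Q_total / (cp * dT) = 892.27 / (4186 * 18.1) = 0.01178 kg/s

0.01178 kg/s


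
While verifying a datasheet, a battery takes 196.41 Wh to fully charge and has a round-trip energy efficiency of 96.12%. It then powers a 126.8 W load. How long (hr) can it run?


Step 1: E_discharge = eta/100 * E_charge = 96.12/100 * 196.41 = 188.79 Wh
Step 2: t = E_discharge / P = 188.79 / 126.8 = 1.489 hr

1.489 hr


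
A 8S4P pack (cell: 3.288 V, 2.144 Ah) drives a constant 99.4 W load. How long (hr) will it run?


Step 1: E_pack = Ns * V_cell * Np * C_cell = 8 * 3.288 * 4 * 2.144 = 225.58 Wh
Step 2: t = E_pack / P = 225.58 / 99.4 = 2.269 hr

2.269 hr


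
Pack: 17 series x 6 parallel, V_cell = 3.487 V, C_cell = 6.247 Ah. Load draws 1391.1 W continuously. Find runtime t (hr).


Step 1: E_pack = Ns * V_cell * Np * C_cell = 17 * 3.487 * 6 * 6.247 = 2221.9 Wh
Step 2: t = E_pack / P = 2221.9 / 1391.1 = 1.597 hr

1.597 hr


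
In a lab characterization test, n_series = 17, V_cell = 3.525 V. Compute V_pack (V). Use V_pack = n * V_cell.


V_pack = n * V_cell = 17 * 3.525 = 59.925 V

59.925 V


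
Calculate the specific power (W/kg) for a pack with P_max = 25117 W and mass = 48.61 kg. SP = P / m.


SP = P / m = 25117 / 48.61 = 516.7 W/kg

516.7 W/kg


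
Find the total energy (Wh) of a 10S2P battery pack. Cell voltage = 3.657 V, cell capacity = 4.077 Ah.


V_pack = 10 * 3.657 = 36.57 V
C_pack = 2 * 4.077 = 8.154 Ah
E = V_pack * C_pack = 36.57 * 8.154 = 298.2 Wh

298.2 Wh


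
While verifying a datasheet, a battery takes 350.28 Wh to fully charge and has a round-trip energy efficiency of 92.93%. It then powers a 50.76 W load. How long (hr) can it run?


Step 1: E_discharge = eta/100 * E_charge = 92.93/100 * 350.28 = 325.52 Wh
Step 2: t = E_discharge / P = 325.52 / 50.76 = 6.413 hr

6.413 hr


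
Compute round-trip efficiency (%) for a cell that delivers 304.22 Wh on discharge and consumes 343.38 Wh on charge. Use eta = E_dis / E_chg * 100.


eta_e = E_dis / E_chg * 100 = 304.22 / 343.38 * 100 = 88.60%

88.60%


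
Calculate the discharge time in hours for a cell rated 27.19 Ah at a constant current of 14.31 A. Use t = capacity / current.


t = capacity / current = 27.19 / 14.31 = 1.900 hr

1.900 hr


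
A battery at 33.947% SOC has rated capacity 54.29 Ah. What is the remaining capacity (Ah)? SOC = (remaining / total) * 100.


remaining = SOC / 100 * total = 33.947 / 100 * 54.29 = 18.43 Ah

18.43 Ah


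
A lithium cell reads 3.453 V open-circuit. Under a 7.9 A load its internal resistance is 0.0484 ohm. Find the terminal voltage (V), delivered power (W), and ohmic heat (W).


Step 1: V_terminal = OCV - I*R = 3.453 - 7.9 * 0.0484 = 3.0706 V
Step 2: P_out = V_terminal * I = 3.0706 * 7.9 = 24.26 W
Step 3: Q = I^2 * R = 7.9^2 * 0.0484 = 3.021 W

V=3.0706 V, P=24.26 W, Q=3.021 W


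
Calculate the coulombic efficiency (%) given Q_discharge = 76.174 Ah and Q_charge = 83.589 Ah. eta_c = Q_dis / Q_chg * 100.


eta_c = Q_dis / Q_chg * 100 = 76.174 / 83.589 * 100 = 91.13%

91.13%


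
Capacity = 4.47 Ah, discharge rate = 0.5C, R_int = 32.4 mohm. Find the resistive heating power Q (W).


Convert: R = 32.4 mohm = 0.0324 ohm
Step 1: I = C_rate * capacity = 0.5 * 4.47 = 2.235 A
Step 2: Q = I^2 * R = 2.235^2 * 0.0324 = 4.9952 * 0.0324 = 0.1618 W

0.1618 W


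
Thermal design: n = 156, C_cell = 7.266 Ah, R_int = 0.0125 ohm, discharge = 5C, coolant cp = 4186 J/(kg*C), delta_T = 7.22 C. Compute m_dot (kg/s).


Step 1: I = 5 * 7.266 = 36.33 A
Step 2: Q_cell = I^2 * R = 36.33^2 * 0.0125 = 16.498 W
Step 3: Q_total = 156 * 16.498 = 2573.7 W
Step 4: m_dot = Q_total / (cp * dT) = 2573.7 / (4186 * 7.22) = 0.08516 kg/s

0.08516 kg/s


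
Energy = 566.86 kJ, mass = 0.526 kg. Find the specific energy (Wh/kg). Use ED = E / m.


Convert: E = 566.86 kJ = 157.46 Wh
ED = E / m = 157.46 / 0.526 = 299.4 Wh/kg

299.4 Wh/kg


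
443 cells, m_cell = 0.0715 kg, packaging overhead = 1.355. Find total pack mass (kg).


m_pack = n * m_cell * overhead = 443 * 0.0715 * 1.355 = 42.92 kg

42.92 kg


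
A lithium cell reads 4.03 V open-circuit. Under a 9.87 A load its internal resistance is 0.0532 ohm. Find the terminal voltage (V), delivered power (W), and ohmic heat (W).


Step 1: V_terminal = OCV - I*R = 4.03 - 9.87 * 0.0532 = 3.5049 V
Step 2: P_out = V_terminal * I = 3.5049 * 9.87 = 34.59 W
Step 3: Q = I^2 * R = 9.87^2 * 0.0532 = 5.183 W

V=3.5049 V, P=34.59 W, Q=5.183 W


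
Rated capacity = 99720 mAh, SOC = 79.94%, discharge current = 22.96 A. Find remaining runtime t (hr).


Convert: C_total = 99720 mAh = 99.72 Ah
Step 1: remaining = SOC/100 * C_total = 79.94/100 * 99.72 = 79.716 Ah
Step 2: t = remaining / I = 79.716 / 22.96 = 3.472 hr

3.472 hr


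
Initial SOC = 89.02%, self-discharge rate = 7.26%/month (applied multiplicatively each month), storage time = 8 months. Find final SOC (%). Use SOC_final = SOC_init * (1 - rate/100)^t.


Monthly retention factor = 1 - 7.26/100 = 0.9274
Over 8 months: factor^8 = 0.54719
SOC_final = 89.02 * 0.54719 = 48.71%

48.71%


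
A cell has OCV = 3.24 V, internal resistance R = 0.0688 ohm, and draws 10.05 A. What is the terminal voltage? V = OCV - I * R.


IR drop = 10.05 * 0.0688 = 0.69144 V
V = 3.24 - 0.69144 = 2.549 V

2.549 V


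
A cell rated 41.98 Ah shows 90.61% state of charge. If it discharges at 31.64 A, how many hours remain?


Step 1: remaining = SOC/100 * C_total = 90.61/100 * 41.98 = 38.038 Ah
Step 2: t = remaining / I = 38.038 / 31.64 = 1.202 hr

1.202 hr


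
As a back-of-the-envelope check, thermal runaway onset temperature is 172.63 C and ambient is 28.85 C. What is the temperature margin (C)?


margin = T_onset - T_ambient = 172.63 - 28.85 = 143.78 C

143.78 C


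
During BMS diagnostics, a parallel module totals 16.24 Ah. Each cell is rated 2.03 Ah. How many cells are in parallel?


n = C_total / C_cell = 16.24 / 2.03 = 8

8


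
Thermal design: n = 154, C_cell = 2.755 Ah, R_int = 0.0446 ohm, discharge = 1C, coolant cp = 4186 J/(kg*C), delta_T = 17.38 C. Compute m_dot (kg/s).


Step 1: I = 1 * 2.755 = 2.755 A
Step 2: Q_cell = I^2 * R = 2.755^2 * 0.0446 = 0.33852 W
Step 3: Q_total = 154 * 0.33852 = 52.132 W
Step 4: m_dot = Q_total / (cp * dT) = 52.132 / (4186 * 17.38) = 7.166e-04 kg/s

7.166e-04 kg/s


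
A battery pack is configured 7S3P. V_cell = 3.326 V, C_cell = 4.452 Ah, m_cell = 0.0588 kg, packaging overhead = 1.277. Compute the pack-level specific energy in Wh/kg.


Step 1: V_pack = 7 * 3.326 = 23.282 V
Step 2: C_pack = 3 * 4.452 = 13.356 Ah
Step 3: E_pack = V_pack * C_pack = 23.282 * 13.356 = 310.95 Wh
Step 4: m_pack = 7 * 3 * 0.0588 * 1.277 = 1.5768 kg
Step 5: ED = E_pack / m_pack = 310.95 / 1.5768 = 197.2 Wh/kg

197.2 Wh/kg


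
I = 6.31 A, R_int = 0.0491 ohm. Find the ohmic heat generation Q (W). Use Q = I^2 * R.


Q = I^2 * R = 6.31^2 * 0.0491 = 1.955 W

1.955 W


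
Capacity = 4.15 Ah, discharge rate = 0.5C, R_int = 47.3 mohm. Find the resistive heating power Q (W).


Convert: R = 47.3 mohm = 0.0473 ohm
Step 1: I = C_rate * capacity = 0.5 * 4.15 = 2.075 A
Step 2: Q = I^2 * R = 2.075^2 * 0.0473 = 4.3056 * 0.0473 = 0.2037 W

0.2037 W


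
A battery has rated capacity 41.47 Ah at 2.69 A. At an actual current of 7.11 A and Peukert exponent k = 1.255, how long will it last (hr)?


t_rated = C / I_rated = 41.47 / 2.69 = 15.416 hr
(I_rated/I)^k = (0.37834)^1.255 = 0.29529
t = t_rated * (I_rated/I)^k = 15.416 * 0.29529 = 4.552 hr

4.552 hr


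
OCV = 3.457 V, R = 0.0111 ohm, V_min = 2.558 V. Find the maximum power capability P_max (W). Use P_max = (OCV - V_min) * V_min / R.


P_max = (OCV - V_min) * V_min / R = (3.457 - 2.558) * 2.558 / 0.0111 = 0.899 * 2.558 / 0.0111 = 207.2 W

207.2 W


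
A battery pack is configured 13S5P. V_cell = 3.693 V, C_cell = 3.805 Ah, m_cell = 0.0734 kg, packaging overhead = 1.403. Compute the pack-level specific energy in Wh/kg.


Step 1: V_pack = 13 * 3.693 = 48.009 V
Step 2: C_pack = 5 * 3.805 = 19.025 Ah
Step 3: E_pack = V_pack * C_pack = 48.009 * 19.025 = 913.37 Wh
Step 4: m_pack = 13 * 5 * 0.0734 * 1.403 = 6.6937 kg
Step 5: ED = E_pack / m_pack = 913.37 / 6.6937 = 136.5 Wh/kg

136.5 Wh/kg


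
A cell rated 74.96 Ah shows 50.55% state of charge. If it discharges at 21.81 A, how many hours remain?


Step 1: remaining = SOC/100 * C_total = 50.55/100 * 74.96 = 37.892 Ah
Step 2: t = remaining / I = 37.892 / 21.81 = 1.737 hr

1.737 hr


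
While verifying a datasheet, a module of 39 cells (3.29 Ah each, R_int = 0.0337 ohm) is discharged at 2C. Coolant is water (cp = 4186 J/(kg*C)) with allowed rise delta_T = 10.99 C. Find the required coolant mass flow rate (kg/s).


Step 1: I = 2 * 3.29 = 6.58 A
Step 2: Q_cell = I^2 * R = 6.58^2 * 0.0337 = 1.4591 W
Step 3: Q_total = 39 * 1.4591 = 56.905 W
Step 4: m_dot = Q_total / (cp * dT) = 56.905 / (4186 * 10.99) = 0.001237 kg/s

0.001237 kg/s


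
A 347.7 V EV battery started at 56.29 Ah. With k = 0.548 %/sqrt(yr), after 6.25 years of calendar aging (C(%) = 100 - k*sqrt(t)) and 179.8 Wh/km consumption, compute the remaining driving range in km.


Step 1: capacity retention = 100 - 0.548 * sqrt(6.25) = 100 - 0.548 * 2.5 = 98.63%
Step 2: C_now = 56.29 * 98.63/100 = 55.519 Ah
Step 3: E_pack = V * C_now = 347.7 * 55.519 = 19304 Wh
Step 4: range = E_pack / consumption = 19304 / 179.8 = 107.4 km

107.4 km


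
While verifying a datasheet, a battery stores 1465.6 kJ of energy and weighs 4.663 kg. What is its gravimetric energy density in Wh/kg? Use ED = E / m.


Convert: E = 1465.6 kJ = 407.11 Wh
ED = E / m = 407.11 / 4.663 = 87.31 Wh/kg

87.31 Wh/kg


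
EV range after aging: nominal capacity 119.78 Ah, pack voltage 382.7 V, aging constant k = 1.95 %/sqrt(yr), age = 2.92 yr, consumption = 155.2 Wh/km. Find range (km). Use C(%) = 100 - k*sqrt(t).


Step 1: capacity retention = 100 - 1.95 * sqrt(2.92) = 100 - 1.95 * 1.7088 = 96.668%
Step 2: C_now = 119.78 * 96.668/100 = 115.79 Ah
Step 3: E_pack = V * C_now = 382.7 * 115.79 = 44313 Wh
Step 4: range = E_pack / consumption = 44313 / 155.2 = 285.5 km

285.5 km


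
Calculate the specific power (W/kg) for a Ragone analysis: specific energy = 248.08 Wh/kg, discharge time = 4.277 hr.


Specific power = 248.08 Wh/kg / 4.277 hr = 58.00 W/kg

58.00 W/kg


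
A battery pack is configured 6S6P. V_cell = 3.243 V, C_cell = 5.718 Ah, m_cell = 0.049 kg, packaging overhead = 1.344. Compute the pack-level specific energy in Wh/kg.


Step 1: V_pack = 6 * 3.243 = 19.458 V
Step 2: C_pack = 6 * 5.718 = 34.308 Ah
Step 3: E_pack = V_pack * C_pack = 19.458 * 34.308 = 667.57 Wh
Step 4: m_pack = 6 * 6 * 0.049 * 1.344 = 2.3708 kg
Step 5: ED = E_pack / m_pack = 667.57 / 2.3708 = 281.6 Wh/kg

281.6 Wh/kg


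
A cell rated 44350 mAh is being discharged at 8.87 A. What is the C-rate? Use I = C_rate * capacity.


Convert: capacity = 44350 mAh = 44.35 Ah
C_rate = I / capacity = 8.87 / 44.35 = 0.2C

0.2C


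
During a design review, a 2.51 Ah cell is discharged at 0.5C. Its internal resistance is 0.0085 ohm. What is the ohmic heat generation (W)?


Step 1: I = C_rate * capacity = 0.5 * 2.51 = 1.255 A
Step 2: Q = I^2 * R = 1.255^2 * 0.0085 = 1.575 * 0.0085 = 0.01339 W

0.01339 W


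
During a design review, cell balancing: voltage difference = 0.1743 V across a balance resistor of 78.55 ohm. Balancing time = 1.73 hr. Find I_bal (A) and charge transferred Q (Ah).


First, Ohm's law: I_bal = 0.1743 V / 78.55 ohm = 0.002219 A
Then Q = I * t = 0.002219 A * 1.73 hr = 0.003839 Ah

I=0.002219 A, Q=0.003839 Ah


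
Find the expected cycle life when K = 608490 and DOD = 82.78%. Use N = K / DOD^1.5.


DOD^1.5 = 753.16
N = K / DOD^1.5 = 608490 / 753.16 = 807.9

807.9 cycles


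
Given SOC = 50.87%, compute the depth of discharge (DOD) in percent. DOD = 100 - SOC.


DOD = 100 - SOC = 100 - 50.87 = 49.13%

49.13%


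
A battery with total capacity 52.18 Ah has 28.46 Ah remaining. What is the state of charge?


SOC% = 28.46 / 52.18 * 100 = 54.54%

54.54%


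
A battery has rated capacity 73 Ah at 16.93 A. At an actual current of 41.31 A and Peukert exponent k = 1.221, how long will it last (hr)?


t_rated = C / I_rated = 73 / 16.93 = 4.3119 hr
(I_rated/I)^k = (0.40983)^1.221 = 0.3365
t = t_rated * (I_rated/I)^k = 4.3119 * 0.3365 = 1.451 hr

1.451 hr


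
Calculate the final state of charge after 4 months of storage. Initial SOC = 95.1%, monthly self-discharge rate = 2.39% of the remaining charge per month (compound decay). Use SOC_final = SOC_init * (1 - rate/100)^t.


Monthly retention factor = 1 - 2.39/100 = 0.9761
Over 4 months: factor^4 = 0.90777
SOC_final = 95.1 * 0.90777 = 86.33%

86.33%


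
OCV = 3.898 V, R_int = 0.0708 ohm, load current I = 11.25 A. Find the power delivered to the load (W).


Step 1: V_terminal = OCV - I*R = 3.898 - 11.25 * 0.0708 = 3.1015 V
Step 2: P_out = V_terminal * I = 3.1015 * 11.25 = 34.89 W

34.89 W


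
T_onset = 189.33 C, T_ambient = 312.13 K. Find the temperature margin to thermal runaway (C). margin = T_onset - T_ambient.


Convert: T_ambient = 312.13 K = 38.98 C
margin = 189.33 - 38.98 = 150.35 C

150.35 C


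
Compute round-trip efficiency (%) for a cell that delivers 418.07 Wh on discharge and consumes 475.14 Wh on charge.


eta_e = E_dis / E_chg * 100 = 418.07 / 475.14 * 100 = 87.99%

87.99%


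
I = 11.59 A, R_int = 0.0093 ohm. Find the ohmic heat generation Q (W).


I^2 = 134.33
Q = 134.33 * 0.0093 = 1.249 W

1.249 W


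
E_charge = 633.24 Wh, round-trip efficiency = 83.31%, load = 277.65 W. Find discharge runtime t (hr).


Step 1: E_discharge = eta/100 * E_charge = 83.31/100 * 633.24 = 527.55 Wh
Step 2: t = E_discharge / P = 527.55 / 277.65 = 1.900 hr

1.900 hr


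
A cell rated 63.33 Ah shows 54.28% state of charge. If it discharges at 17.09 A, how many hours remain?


Step 1: remaining = SOC/100 * C_total = 54.28/100 * 63.33 = 34.376 Ah
Step 2: t = remaining / I = 34.376 / 17.09 = 2.011 hr

2.011 hr


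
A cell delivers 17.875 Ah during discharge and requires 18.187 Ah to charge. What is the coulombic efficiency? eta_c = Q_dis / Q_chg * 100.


eta_c = Q_dis / Q_chg * 100 = 17.875 / 18.187 * 100 = 98.28%

98.28%


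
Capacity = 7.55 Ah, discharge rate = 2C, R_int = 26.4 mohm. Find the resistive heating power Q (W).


Convert: R = 26.4 mohm = 0.0264 ohm
Step 1: I = C_rate * capacity = 2 * 7.55 = 15.1 A
Step 2: Q = I^2 * R = 15.1^2 * 0.0264 = 228.01 * 0.0264 = 6.019 W

6.019 W


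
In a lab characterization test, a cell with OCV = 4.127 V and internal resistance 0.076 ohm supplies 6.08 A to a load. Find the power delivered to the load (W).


Step 1: V_terminal = OCV - I*R = 4.127 - 6.08 * 0.076 = 3.6649 V
Step 2: P_out = V_terminal * I = 3.6649 * 6.08 = 22.28 W

22.28 W


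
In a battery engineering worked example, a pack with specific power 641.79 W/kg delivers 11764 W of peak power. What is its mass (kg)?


m = P / SP = 11764 / 641.79 = 18.33 kg

18.33 kg


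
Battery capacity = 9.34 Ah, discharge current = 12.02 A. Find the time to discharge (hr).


t = capacity / current = 9.34 / 12.02 = 0.7770 hr

0.7770 hr


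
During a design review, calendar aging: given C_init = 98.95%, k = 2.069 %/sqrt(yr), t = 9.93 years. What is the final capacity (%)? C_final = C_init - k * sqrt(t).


Step 1: sqrt(9.93 yr) = 3.1512
Step 2: drop = 2.069 * 3.1512 = 6.5198
Step 3: C_final = 98.95 - 6.5198 = 92.43%

92.43%


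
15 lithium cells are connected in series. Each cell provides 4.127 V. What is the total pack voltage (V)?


With 15 cells in series at 4.127 V each, V_pack = 61.905 V

61.905 V


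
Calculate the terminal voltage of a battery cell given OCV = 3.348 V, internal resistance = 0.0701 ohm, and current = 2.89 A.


IR drop = 2.89 * 0.0701 = 0.20259 V
V = 3.348 - 0.20259 = 3.145 V

3.145 V


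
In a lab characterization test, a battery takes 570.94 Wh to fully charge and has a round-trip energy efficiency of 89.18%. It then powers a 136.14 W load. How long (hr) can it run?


Step 1: E_discharge = eta/100 * E_charge = 89.18/100 * 570.94 = 509.16 Wh
Step 2: t = E_discharge / P = 509.16 / 136.14 = 3.740 hr

3.740 hr


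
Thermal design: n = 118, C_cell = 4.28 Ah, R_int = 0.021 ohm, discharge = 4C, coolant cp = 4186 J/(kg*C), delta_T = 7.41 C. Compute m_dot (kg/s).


Step 1: I = 4 * 4.28 = 17.12 A
Step 2: Q_cell = I^2 * R = 17.12^2 * 0.021 = 6.155 W
Step 3: Q_total = 118 * 6.155 = 726.29 W
Step 4: m_dot = Q_total / (cp * dT) = 726.29 / (4186 * 7.41) = 0.02341 kg/s

0.02341 kg/s


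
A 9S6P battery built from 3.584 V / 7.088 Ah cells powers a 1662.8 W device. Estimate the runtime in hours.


Step 1: E_pack = Ns * V_cell * Np * C_cell = 9 * 3.584 * 6 * 7.088 = 1371.8 Wh
Step 2: t = E_pack / P = 1371.8 / 1662.8 = 0.8250 hr

0.8250 hr


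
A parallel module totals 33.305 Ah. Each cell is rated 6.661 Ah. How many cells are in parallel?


n = C_total / C_cell = 33.305 / 6.661 = 5

5


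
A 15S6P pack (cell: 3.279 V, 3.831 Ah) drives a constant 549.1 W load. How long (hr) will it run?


Step 1: E_pack = Ns * V_cell * Np * C_cell = 15 * 3.279 * 6 * 3.831 = 1130.6 Wh
Step 2: t = E_pack / P = 1130.6 / 549.1 = 2.059 hr

2.059 hr


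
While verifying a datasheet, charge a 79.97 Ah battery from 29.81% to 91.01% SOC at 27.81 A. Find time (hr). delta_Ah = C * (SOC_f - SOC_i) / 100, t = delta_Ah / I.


Step 1: dSOC = 91.01% - 29.81% = 61.2%
Step 2: delta_Ah = 79.97 * 61.2 / 100 = 48.942 Ah
Step 3: t = 48.942 / 27.81 = 1.760 hr

1.760 hr


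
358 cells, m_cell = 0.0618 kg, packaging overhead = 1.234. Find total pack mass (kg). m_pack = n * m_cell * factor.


Cell mass sum = 358 * 0.0618 = 22.124 kg
With overhead 1.234: m_pack = 22.124 * 1.234 = 27.30 kg

27.30 kg


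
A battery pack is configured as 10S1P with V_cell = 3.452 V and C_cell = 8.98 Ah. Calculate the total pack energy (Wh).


E = Ns * Vcell * Np * Ccell = 10 * 3.452 * 1 * 8.98 = 310.0 Wh

310.0 Wh


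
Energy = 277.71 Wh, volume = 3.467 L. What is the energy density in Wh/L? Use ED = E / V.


ED = E / V = 277.71 / 3.467 = 80.10 Wh/L

80.10 Wh/L


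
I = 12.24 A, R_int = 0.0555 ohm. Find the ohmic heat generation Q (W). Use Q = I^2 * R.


Q = I^2 * R = 12.24^2 * 0.0555 = 8.315 W

8.315 W


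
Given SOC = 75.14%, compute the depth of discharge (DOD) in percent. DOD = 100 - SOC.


Complement of SOC: DOD = 100% - 75.14% = 24.86%

24.86%


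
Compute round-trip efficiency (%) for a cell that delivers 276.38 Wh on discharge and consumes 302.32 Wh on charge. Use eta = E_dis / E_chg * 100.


eta_e = E_dis / E_chg * 100 = 276.38 / 302.32 * 100 = 91.42%

91.42%


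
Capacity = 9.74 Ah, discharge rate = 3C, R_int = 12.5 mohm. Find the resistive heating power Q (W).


Convert: R = 12.5 mohm = 0.0125 ohm
Step 1: I = C_rate * capacity = 3 * 9.74 = 29.22 A
Step 2: Q = I^2 * R = 29.22^2 * 0.0125 = 853.81 * 0.0125 = 10.67 W

10.67 W


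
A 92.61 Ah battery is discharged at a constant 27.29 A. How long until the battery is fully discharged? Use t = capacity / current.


Runtime = 92.61 Ah / 27.29 A = 3.394 hr

3.394 hr


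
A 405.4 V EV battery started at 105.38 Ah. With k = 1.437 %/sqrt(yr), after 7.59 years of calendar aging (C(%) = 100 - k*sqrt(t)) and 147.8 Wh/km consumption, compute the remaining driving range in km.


Step 1: capacity retention = 100 - 1.437 * sqrt(7.59) = 100 - 1.437 * 2.755 = 96.041%
Step 2: C_now = 105.38 * 96.041/100 = 101.21 Ah
Step 3: E_pack = V * C_now = 405.4 * 101.21 = 41031 Wh
Step 4: range = E_pack / consumption = 41031 / 147.8 = 277.6 km

277.6 km


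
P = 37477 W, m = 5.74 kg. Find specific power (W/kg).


Specific power = 37477 W / 5.74 kg = 6529 W/kg

6529 W/kg


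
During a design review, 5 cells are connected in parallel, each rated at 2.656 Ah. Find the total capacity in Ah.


Parallel capacities add: 5 * 2.656 Ah = 13.28 Ah

13.28 Ah


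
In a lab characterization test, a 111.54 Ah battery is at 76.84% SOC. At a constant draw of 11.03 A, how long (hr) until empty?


Step 1: remaining = SOC/100 * C_total = 76.84/100 * 111.54 = 85.707 Ah
Step 2: t = remaining / I = 85.707 / 11.03 = 7.770 hr

7.770 hr


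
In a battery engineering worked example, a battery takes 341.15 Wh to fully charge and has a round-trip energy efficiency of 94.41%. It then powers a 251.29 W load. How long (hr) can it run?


Step 1: E_discharge = eta/100 * E_charge = 94.41/100 * 341.15 = 322.08 Wh
Step 2: t = E_discharge / P = 322.08 / 251.29 = 1.282 hr

1.282 hr


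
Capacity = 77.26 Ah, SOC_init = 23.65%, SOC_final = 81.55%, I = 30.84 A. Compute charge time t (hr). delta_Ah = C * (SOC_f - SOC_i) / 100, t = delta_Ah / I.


delta_Ah = 77.26 * (81.55 - 23.65) / 100 = 44.734 Ah
t = delta_Ah / I = 44.734 / 30.84 = 1.451 hr

1.451 hr
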